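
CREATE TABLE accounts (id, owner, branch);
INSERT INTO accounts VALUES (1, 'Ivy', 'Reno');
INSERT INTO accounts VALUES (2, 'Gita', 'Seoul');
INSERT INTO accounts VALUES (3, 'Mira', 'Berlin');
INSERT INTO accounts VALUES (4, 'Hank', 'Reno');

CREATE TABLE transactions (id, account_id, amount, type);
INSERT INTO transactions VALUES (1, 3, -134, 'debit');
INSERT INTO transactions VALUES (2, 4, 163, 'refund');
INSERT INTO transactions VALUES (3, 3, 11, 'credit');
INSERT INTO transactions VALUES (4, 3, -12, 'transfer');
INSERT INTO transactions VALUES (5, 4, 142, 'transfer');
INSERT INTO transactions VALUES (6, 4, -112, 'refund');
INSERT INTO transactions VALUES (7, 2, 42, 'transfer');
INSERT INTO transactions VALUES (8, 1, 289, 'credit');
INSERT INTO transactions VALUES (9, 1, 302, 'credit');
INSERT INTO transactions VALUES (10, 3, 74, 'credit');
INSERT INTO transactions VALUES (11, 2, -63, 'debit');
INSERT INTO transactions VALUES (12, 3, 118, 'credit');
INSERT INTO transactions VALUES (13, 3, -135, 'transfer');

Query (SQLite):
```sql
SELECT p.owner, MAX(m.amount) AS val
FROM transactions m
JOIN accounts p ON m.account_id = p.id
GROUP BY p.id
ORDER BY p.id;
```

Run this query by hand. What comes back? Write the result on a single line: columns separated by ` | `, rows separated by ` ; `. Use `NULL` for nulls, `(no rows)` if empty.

Join each transactions row to its accounts via account_id.
Group joined rows by accounts.id; compute MAX(m.amount) per group.
  1: ids {8, 9} → MAX(m.amount)=302
  2: ids {7, 11} → MAX(m.amount)=42
  3: ids {1, 3, 4, 10, 12, 13} → MAX(m.amount)=118
  4: ids {2, 5, 6} → MAX(m.amount)=163

Ivy | 302 ; Gita | 42 ; Mira | 118 ; Hank | 163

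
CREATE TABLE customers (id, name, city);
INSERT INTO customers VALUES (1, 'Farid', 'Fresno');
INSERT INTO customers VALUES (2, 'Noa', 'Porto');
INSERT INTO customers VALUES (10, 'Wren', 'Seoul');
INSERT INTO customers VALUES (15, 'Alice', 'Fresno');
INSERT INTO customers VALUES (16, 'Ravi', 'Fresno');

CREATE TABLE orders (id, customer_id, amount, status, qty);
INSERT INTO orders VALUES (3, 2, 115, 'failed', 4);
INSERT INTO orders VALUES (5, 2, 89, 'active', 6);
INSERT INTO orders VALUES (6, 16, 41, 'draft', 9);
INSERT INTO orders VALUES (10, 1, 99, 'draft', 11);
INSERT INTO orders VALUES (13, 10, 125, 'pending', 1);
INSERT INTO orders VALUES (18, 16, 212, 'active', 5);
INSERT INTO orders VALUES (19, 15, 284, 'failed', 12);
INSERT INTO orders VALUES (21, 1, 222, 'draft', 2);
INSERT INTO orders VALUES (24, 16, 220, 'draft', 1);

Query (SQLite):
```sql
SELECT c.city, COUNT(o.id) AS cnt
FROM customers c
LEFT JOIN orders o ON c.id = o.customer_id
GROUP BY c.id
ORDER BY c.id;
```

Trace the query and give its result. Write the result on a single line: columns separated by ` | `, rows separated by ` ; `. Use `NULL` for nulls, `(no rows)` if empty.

LEFT JOIN keeps every customers row; unmatched ones get NULL for orders columns.
Group by customers.id and compute COUNT(o.id). COUNT(col) of an all-NULL group is 0.
  1: ids {10, 21} → COUNT(o.id)=2
  2: ids {3, 5} → COUNT(o.id)=2
  10: ids {13} → COUNT(o.id)=1
  15: ids {19} → COUNT(o.id)=1
  16: ids {6, 18, 24} → COUNT(o.id)=3

Fresno | 2 ; Porto | 2 ; Seoul | 1 ; Fresno | 1 ; Fresno | 3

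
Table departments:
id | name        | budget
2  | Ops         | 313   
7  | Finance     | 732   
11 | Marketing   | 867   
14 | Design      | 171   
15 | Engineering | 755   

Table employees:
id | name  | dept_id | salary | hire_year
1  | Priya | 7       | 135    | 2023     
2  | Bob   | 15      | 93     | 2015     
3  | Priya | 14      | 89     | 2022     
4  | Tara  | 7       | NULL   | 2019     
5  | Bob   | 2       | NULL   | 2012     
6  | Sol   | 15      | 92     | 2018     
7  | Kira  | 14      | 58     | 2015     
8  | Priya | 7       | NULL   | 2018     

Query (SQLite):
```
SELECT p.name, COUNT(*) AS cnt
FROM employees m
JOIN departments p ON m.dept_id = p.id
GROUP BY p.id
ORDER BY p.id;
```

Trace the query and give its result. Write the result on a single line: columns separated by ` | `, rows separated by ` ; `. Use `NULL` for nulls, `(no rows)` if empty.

Ops | 1 ; Finance | 3 ; Design | 2 ; Engineering | 2

Join each employees row to its departments via dept_id.
Group joined rows by departments.id; compute COUNT(*) per group.
  2: ids {5} → COUNT(*)=1
  7: ids {1, 4, 8} → COUNT(*)=3
  14: ids {3, 7} → COUNT(*)=2
  15: ids {2, 6} → COUNT(*)=2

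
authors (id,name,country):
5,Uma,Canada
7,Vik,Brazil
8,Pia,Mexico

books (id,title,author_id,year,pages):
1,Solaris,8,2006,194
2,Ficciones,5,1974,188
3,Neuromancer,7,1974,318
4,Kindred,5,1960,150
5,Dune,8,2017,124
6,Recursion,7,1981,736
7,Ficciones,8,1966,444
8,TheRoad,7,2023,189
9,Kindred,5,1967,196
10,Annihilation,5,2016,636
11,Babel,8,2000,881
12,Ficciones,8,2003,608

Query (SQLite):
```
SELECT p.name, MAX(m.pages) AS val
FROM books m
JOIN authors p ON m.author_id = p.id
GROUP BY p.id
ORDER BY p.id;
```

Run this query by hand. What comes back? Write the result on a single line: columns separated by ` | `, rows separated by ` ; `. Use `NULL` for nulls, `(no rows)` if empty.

Join each books row to its authors via author_id.
Group joined rows by authors.id; compute MAX(m.pages) per group.
  5: ids {2, 4, 9, 10} → MAX(m.pages)=636
  7: ids {3, 6, 8} → MAX(m.pages)=736
  8: ids {1, 5, 7, 11, 12} → MAX(m.pages)=881

Uma | 636 ; Vik | 736 ; Pia | 881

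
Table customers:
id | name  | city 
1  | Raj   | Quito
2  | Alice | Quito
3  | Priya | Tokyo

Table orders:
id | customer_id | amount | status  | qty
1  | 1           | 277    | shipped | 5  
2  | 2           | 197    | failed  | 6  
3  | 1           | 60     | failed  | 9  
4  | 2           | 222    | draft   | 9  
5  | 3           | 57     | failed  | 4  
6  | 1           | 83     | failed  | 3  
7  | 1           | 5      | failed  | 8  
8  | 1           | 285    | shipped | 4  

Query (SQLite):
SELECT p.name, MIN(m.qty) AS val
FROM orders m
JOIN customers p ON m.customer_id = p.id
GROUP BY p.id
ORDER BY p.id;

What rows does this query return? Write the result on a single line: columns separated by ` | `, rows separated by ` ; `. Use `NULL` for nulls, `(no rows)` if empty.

Join each orders row to its customers via customer_id.
Group joined rows by customers.id; compute MIN(m.qty) per group.
  1: ids {1, 3, 6, 7, 8} → MIN(m.qty)=3
  2: ids {2, 4} → MIN(m.qty)=6
  3: ids {5} → MIN(m.qty)=4

Raj | 3 ; Alice | 6 ; Priya | 4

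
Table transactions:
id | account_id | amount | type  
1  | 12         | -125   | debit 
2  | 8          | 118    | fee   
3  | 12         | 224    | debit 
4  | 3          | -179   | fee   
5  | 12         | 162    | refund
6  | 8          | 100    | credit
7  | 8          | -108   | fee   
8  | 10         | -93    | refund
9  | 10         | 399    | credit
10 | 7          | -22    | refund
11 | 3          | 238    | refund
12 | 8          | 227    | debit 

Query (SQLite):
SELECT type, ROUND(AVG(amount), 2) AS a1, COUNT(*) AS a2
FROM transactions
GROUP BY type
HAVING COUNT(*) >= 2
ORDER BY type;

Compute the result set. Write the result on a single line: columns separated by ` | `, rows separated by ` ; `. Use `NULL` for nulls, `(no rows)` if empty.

credit | 249.5 | 2 ; debit | 108.67 | 3 ; fee | -56.33 | 3 ; refund | 71.25 | 4

Group transactions by type.
Per group compute: ROUND(AVG(amount), 2), COUNT(*).
HAVING: drop groups with fewer than 2 rows.
  credit: ids {6, 9} → ROUND(AVG(amount), 2)=249.5, COUNT(*)=2
  debit: ids {1, 3, 12} → ROUND(AVG(amount), 2)=108.67, COUNT(*)=3
  fee: ids {2, 4, 7} → ROUND(AVG(amount), 2)=-56.33, COUNT(*)=3
  refund: ids {5, 8, 10, 11} → ROUND(AVG(amount), 2)=71.25, COUNT(*)=4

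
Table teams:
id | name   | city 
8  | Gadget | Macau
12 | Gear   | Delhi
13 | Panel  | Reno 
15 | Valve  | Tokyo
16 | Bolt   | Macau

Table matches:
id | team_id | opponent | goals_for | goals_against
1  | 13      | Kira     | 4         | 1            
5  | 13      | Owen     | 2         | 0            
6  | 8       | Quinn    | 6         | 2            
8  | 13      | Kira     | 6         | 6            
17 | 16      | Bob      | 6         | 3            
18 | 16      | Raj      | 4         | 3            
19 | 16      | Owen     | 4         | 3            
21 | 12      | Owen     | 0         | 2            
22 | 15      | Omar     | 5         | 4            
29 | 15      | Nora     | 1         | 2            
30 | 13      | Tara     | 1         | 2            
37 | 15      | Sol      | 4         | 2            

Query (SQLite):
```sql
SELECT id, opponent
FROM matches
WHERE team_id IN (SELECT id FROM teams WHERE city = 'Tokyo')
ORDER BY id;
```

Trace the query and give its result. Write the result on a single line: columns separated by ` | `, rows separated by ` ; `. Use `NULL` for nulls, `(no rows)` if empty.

22 | Omar ; 29 | Nora ; 37 | Sol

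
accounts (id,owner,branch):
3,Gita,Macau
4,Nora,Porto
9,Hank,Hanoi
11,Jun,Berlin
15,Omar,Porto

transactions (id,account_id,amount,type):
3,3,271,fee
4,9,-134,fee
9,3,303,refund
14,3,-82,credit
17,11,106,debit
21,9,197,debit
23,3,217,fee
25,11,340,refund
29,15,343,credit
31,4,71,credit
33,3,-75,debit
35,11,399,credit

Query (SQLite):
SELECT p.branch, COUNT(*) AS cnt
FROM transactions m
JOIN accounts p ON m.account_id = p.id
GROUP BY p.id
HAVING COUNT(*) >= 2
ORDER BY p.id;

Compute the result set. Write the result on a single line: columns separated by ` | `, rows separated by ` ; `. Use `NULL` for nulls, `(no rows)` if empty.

Join each transactions row to its accounts via account_id.
Group joined rows by accounts.id; compute COUNT(*) per group.
HAVING: keep groups with count ≥ 2.
  3: ids {3, 9, 14, 23, 33} → COUNT(*)=5
  4: ids {31} → COUNT(*)=1
  9: ids {4, 21} → COUNT(*)=2
  11: ids {17, 25, 35} → COUNT(*)=3
  15: ids {29} → COUNT(*)=1

Macau | 5 ; Hanoi | 2 ; Berlin | 3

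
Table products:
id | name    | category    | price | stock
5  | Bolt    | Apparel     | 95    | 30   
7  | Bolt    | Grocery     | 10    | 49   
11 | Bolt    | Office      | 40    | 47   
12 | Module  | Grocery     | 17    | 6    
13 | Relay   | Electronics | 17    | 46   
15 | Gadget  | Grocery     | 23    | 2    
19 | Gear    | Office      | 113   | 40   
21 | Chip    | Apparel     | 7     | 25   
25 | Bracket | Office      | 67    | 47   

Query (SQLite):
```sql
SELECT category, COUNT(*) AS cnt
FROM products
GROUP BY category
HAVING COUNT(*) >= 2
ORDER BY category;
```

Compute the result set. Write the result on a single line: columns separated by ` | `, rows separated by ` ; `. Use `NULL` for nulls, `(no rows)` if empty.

Partition products by category; compute COUNT(*) within each group.
HAVING: keep groups with count ≥ 2.
  Apparel: ids {5, 21} → COUNT(*)=2
  Electronics: ids {13} → COUNT(*)=1
  Grocery: ids {7, 12, 15} → COUNT(*)=3
  Office: ids {11, 19, 25} → COUNT(*)=3

Apparel | 2 ; Grocery | 3 ; Office | 3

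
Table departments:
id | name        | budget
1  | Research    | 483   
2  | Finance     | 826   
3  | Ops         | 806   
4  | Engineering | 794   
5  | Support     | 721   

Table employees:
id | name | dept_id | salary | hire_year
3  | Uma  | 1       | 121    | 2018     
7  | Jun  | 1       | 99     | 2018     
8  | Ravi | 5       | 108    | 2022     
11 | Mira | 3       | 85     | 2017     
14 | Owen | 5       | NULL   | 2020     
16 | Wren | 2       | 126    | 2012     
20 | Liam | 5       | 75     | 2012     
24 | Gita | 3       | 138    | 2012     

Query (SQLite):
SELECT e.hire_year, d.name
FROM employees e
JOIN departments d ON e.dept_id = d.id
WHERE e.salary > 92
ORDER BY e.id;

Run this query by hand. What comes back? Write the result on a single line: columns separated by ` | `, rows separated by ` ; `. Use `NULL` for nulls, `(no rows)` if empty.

Each employees row matches the departments row where dept_id = departments.id.
Then keep rows with e.salary > 92.

2018 | Research ; 2018 | Research ; 2022 | Support ; 2012 | Finance ; 2012 | Ops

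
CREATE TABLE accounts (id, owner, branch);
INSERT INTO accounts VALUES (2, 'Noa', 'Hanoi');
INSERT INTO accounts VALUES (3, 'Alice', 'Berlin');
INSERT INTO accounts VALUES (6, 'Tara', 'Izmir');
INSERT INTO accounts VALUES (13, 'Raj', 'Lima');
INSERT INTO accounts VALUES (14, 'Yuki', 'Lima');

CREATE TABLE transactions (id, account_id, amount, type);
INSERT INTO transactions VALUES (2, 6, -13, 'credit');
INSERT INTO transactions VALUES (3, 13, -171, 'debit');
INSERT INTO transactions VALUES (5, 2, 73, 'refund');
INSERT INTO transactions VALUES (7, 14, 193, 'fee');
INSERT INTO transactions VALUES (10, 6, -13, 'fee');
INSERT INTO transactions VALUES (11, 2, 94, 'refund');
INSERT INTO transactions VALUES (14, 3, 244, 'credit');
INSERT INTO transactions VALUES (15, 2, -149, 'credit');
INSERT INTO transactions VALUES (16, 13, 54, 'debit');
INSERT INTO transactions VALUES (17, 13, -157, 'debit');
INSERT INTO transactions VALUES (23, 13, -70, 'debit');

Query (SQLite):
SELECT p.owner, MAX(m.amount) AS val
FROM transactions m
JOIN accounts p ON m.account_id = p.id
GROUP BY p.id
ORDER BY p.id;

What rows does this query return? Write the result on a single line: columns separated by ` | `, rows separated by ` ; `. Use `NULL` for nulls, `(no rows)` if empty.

Join each transactions row to its accounts via account_id.
Group joined rows by accounts.id; compute MAX(m.amount) per group.
  2: ids {5, 11, 15} → MAX(m.amount)=94
  3: ids {14} → MAX(m.amount)=244
  6: ids {2, 10} → MAX(m.amount)=-13
  13: ids {3, 16, 17, 23} → MAX(m.amount)=54
  14: ids {7} → MAX(m.amount)=193

Noa | 94 ; Alice | 244 ; Tara | -13 ; Raj | 54 ; Yuki | 193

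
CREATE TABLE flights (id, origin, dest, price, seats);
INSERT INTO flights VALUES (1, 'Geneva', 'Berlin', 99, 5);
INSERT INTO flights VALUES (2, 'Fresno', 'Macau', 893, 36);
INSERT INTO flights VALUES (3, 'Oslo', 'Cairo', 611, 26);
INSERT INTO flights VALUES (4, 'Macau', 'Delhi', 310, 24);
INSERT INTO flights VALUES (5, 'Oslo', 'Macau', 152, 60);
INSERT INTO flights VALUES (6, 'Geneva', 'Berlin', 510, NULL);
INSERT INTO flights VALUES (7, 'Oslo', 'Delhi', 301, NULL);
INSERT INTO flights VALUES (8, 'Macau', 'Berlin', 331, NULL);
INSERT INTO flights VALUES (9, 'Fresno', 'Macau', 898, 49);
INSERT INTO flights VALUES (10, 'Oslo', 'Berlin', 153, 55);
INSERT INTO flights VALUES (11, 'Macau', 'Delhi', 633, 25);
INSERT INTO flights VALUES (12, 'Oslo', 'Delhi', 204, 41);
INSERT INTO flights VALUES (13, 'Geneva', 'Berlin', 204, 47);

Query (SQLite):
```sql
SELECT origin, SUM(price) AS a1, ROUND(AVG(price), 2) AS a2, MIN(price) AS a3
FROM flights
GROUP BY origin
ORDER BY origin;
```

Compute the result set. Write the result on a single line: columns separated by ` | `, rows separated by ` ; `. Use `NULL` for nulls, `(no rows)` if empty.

Fresno | 1791 | 895.5 | 893 ; Geneva | 813 | 271 | 99 ; Macau | 1274 | 424.67 | 310 ; Oslo | 1421 | 284.2 | 152

Group flights by origin.
Per group compute: SUM(price), ROUND(AVG(price), 2), MIN(price).
  Fresno: ids {2, 9} → SUM(price)=1791, ROUND(AVG(price), 2)=895.5, MIN(price)=893
  Geneva: ids {1, 6, 13} → SUM(price)=813, ROUND(AVG(price), 2)=271, MIN(price)=99
  Macau: ids {4, 8, 11} → SUM(price)=1274, ROUND(AVG(price), 2)=424.67, MIN(price)=310
  Oslo: ids {3, 5, 7, 10, 12} → SUM(price)=1421, ROUND(AVG(price), 2)=284.2, MIN(price)=152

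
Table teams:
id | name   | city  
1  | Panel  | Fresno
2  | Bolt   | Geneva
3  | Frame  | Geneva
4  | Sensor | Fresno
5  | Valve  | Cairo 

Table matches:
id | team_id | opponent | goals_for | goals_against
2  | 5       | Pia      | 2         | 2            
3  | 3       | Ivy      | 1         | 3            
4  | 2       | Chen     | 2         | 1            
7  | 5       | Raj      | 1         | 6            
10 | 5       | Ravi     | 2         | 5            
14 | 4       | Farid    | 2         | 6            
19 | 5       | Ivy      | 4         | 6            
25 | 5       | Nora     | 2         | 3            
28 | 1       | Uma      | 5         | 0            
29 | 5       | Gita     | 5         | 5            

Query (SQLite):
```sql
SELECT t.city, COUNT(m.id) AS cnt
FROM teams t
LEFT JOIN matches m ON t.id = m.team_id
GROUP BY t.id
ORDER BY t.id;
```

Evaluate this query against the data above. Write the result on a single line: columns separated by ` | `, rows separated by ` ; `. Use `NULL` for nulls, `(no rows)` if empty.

Fresno | 1 ; Geneva | 1 ; Geneva | 1 ; Fresno | 1 ; Cairo | 6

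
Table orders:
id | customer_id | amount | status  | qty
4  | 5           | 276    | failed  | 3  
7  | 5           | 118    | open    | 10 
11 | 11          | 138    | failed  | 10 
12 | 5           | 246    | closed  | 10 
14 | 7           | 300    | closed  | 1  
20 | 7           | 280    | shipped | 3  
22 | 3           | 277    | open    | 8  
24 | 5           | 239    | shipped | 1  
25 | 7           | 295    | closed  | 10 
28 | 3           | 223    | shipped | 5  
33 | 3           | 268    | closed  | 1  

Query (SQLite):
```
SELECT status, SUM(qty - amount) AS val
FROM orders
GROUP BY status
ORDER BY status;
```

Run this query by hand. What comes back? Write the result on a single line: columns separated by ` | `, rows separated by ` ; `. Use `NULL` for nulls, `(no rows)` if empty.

closed | -1087 ; failed | -401 ; open | -377 ; shipped | -733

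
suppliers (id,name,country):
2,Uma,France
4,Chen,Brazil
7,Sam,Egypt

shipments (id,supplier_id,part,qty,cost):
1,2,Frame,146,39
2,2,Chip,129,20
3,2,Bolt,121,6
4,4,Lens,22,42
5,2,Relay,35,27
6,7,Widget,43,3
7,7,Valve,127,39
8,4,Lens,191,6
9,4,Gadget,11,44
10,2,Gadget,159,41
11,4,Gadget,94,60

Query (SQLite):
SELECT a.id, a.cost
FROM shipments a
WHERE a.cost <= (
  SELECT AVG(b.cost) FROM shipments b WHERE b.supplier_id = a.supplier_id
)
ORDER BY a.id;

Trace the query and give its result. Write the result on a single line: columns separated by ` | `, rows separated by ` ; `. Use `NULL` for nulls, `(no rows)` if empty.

2 | 20 ; 3 | 6 ; 6 | 3 ; 8 | 6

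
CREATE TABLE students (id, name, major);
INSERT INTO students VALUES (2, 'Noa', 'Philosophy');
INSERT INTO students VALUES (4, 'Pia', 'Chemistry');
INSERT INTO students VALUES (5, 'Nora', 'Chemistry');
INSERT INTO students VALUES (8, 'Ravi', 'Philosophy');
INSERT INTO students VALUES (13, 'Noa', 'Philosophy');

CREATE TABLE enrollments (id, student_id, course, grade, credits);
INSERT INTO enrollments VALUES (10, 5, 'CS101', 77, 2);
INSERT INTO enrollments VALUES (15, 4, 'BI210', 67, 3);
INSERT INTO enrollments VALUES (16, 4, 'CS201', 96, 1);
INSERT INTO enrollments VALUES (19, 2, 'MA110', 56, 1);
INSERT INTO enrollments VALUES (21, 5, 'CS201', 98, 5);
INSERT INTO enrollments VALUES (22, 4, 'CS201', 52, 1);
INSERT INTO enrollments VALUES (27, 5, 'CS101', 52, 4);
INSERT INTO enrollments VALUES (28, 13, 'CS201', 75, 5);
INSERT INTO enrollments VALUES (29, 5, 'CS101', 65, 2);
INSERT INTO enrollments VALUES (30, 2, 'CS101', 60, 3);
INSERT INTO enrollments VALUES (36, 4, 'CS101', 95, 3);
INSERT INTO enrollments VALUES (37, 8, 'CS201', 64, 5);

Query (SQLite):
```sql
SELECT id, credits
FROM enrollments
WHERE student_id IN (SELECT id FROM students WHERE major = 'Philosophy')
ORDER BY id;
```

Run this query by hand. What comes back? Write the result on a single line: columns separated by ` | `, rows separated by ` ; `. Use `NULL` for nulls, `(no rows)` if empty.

Inner query: students.id where major = 'Philosophy'.
Outer: keep enrollments rows whose student_id is in that set.
Inner query → {2, 8, 13}

19 | 1 ; 28 | 5 ; 30 | 3 ; 37 | 5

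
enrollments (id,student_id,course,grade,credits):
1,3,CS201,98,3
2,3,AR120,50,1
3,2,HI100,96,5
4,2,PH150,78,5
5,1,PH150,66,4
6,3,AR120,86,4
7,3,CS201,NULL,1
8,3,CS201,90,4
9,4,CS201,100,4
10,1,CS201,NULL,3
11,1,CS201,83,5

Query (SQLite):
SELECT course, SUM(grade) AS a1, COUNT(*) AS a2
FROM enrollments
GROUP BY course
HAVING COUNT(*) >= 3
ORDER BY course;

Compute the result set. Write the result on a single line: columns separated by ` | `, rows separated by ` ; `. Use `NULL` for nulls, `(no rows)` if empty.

CS201 | 371 | 6

Group enrollments by course.
Per group compute: SUM(grade), COUNT(*).
HAVING: drop groups with fewer than 3 rows.
  AR120: ids {2, 6} → SUM(grade)=136, COUNT(*)=2
  CS201: ids {1, 7, 8, 9, 10, 11} → SUM(grade)=371, COUNT(*)=6
  HI100: ids {3} → SUM(grade)=96, COUNT(*)=1
  PH150: ids {4, 5} → SUM(grade)=144, COUNT(*)=2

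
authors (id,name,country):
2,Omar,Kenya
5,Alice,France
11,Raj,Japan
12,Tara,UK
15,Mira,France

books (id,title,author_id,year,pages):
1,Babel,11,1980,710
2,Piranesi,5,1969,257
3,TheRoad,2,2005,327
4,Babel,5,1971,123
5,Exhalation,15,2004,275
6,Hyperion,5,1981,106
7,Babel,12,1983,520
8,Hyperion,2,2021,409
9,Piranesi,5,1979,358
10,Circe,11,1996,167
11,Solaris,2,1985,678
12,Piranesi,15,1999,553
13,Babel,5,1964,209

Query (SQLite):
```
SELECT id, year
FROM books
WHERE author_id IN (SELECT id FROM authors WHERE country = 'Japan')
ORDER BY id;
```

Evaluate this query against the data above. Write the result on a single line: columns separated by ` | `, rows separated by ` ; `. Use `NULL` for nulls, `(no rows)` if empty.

1 | 1980 ; 10 | 1996

Inner query: authors.id where country = 'Japan'.
Outer: keep books rows whose author_id is in that set.
Inner query → {11}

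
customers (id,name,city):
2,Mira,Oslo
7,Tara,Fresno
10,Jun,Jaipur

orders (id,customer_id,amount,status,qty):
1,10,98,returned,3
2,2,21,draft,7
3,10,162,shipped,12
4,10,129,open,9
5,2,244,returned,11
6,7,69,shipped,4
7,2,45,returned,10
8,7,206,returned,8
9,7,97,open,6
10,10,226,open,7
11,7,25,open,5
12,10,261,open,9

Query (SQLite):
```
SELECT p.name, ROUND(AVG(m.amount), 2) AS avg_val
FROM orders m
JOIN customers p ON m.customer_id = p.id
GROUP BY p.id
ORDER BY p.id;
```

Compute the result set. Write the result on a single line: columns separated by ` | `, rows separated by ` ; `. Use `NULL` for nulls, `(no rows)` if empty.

Mira | 103.33 ; Tara | 99.25 ; Jun | 175.2

Join each orders row to its customers via customer_id.
Group joined rows by customers.id; compute ROUND(AVG(m.amount), 2) per group.
  2: ids {2, 5, 7} → ROUND(AVG(m.amount), 2)=103.33
  7: ids {6, 8, 9, 11} → ROUND(AVG(m.amount), 2)=99.25
  10: ids {1, 3, 4, 10, 12} → ROUND(AVG(m.amount), 2)=175.2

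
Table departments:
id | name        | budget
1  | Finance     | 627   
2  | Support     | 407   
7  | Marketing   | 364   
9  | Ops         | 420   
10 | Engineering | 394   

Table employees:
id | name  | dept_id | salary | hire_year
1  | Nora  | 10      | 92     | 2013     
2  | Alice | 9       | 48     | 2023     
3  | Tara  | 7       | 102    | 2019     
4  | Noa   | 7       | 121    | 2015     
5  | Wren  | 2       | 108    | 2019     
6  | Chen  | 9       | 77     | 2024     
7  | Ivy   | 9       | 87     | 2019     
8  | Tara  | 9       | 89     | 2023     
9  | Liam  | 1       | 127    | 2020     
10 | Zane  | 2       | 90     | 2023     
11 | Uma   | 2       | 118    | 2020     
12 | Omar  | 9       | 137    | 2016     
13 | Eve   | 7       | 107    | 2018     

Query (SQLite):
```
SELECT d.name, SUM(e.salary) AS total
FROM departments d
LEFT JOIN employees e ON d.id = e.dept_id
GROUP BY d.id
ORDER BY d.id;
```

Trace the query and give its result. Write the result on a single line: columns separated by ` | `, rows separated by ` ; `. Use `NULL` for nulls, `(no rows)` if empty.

Finance | 127 ; Support | 316 ; Marketing | 330 ; Ops | 438 ; Engineering | 92

LEFT JOIN keeps every departments row; unmatched ones get NULL for employees columns.
Group by departments.id and compute SUM(e.salary). SUM over an all-NULL group is NULL.
  1: ids {9} → SUM(e.salary)=127
  2: ids {5, 10, 11} → SUM(e.salary)=316
  7: ids {3, 4, 13} → SUM(e.salary)=330
  9: ids {2, 6, 7, 8, 12} → SUM(e.salary)=438
  10: ids {1} → SUM(e.salary)=92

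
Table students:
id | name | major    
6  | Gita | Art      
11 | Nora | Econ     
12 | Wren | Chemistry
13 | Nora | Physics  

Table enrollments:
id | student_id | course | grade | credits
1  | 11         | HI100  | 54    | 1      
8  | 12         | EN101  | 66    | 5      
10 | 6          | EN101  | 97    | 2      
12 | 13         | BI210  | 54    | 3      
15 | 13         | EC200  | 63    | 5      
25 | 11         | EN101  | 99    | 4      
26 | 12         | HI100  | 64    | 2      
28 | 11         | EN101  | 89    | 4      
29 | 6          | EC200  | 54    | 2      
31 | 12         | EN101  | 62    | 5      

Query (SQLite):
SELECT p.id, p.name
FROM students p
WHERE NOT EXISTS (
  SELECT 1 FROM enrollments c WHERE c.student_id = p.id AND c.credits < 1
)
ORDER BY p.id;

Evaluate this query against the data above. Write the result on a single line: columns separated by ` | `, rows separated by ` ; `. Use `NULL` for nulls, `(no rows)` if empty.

6 | Gita ; 11 | Nora ; 12 | Wren ; 13 | Nora

For each students row, check whether any enrollments with matching student_id has credits < 1.
Keep rows where that is false.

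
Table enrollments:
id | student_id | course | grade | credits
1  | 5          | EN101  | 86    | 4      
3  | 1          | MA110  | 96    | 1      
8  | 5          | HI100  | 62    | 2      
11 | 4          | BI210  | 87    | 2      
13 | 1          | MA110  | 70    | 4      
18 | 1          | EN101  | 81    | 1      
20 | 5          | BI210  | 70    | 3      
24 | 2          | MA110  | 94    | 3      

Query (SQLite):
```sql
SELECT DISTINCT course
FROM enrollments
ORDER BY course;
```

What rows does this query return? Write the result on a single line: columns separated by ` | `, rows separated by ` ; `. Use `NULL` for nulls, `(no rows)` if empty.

Collect distinct course values from enrollments.

BI210 ; EN101 ; HI100 ; MA110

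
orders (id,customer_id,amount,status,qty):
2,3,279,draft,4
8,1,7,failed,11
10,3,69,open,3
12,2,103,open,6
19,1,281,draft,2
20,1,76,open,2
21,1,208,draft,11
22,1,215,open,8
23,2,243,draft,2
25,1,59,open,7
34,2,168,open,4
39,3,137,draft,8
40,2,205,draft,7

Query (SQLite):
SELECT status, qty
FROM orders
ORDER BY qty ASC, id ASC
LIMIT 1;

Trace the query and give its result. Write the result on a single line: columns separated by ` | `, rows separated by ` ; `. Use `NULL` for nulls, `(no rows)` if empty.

draft | 2

Sort by qty asc, tiebreak id asc: (2, id=19), (2, id=20), (2, id=23), (3, id=10) …. Take first 1.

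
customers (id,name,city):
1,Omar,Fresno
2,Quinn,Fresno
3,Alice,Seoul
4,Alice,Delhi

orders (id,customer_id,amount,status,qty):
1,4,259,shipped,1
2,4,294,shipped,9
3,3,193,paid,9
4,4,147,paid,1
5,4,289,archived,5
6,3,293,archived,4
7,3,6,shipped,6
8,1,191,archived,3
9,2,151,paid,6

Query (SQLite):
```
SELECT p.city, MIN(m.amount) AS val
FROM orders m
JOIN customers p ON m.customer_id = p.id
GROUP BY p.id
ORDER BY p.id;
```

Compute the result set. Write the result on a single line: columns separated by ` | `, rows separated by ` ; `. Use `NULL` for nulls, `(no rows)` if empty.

Join each orders row to its customers via customer_id.
Group joined rows by customers.id; compute MIN(m.amount) per group.
  1: ids {8} → MIN(m.amount)=191
  2: ids {9} → MIN(m.amount)=151
  3: ids {3, 6, 7} → MIN(m.amount)=6
  4: ids {1, 2, 4, 5} → MIN(m.amount)=147

Fresno | 191 ; Fresno | 151 ; Seoul | 6 ; Delhi | 147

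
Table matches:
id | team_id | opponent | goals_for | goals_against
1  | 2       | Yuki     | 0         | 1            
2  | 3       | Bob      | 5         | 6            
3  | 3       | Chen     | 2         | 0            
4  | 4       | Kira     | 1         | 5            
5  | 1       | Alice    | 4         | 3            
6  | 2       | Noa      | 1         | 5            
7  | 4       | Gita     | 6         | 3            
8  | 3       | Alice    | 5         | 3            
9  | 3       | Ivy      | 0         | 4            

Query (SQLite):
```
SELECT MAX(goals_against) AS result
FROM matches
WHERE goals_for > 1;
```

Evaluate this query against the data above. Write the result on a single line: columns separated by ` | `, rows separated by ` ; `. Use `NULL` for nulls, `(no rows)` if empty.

Rows where goals_for > 1 → goals_against values: [6, 0, 3, 3, 3].
MAX of non-NULL values = 6.

6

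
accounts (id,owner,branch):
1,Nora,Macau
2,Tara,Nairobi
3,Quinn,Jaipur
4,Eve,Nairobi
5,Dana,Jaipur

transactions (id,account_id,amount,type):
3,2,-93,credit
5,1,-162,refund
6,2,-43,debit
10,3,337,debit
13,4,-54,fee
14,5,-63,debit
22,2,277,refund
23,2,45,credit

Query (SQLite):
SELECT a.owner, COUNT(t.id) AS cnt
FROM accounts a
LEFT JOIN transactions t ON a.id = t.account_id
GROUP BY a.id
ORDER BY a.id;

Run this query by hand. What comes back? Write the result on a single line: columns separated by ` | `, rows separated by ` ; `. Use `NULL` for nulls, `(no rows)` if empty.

LEFT JOIN keeps every accounts row; unmatched ones get NULL for transactions columns.
Group by accounts.id and compute COUNT(t.id). COUNT(col) of an all-NULL group is 0.
  1: ids {5} → COUNT(t.id)=1
  2: ids {3, 6, 22, 23} → COUNT(t.id)=4
  3: ids {10} → COUNT(t.id)=1
  4: ids {13} → COUNT(t.id)=1
  5: ids {14} → COUNT(t.id)=1

Nora | 1 ; Tara | 4 ; Quinn | 1 ; Eve | 1 ; Dana | 1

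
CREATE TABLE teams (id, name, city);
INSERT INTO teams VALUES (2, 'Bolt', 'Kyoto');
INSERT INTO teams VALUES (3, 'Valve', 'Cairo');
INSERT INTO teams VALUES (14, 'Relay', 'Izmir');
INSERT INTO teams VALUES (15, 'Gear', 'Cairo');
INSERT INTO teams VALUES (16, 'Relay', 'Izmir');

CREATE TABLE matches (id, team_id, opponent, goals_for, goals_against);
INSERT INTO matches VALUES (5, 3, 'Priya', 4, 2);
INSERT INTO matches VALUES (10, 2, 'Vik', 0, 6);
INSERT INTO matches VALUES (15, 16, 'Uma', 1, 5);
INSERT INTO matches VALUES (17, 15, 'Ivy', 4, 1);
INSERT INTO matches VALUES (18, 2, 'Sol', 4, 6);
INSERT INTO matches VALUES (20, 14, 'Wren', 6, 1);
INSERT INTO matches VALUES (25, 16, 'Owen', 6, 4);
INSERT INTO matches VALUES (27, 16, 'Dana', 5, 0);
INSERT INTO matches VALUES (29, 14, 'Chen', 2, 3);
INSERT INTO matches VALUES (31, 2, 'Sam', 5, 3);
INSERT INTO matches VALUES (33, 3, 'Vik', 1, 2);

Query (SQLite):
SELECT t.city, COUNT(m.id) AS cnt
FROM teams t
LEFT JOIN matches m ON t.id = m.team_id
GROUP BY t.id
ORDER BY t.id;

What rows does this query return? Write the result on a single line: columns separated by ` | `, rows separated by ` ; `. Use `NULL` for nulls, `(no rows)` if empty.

Kyoto | 3 ; Cairo | 2 ; Izmir | 2 ; Cairo | 1 ; Izmir | 3

LEFT JOIN keeps every teams row; unmatched ones get NULL for matches columns.
Group by teams.id and compute COUNT(m.id). COUNT(col) of an all-NULL group is 0.
  2: ids {10, 18, 31} → COUNT(m.id)=3
  3: ids {5, 33} → COUNT(m.id)=2
  14: ids {20, 29} → COUNT(m.id)=2
  15: ids {17} → COUNT(m.id)=1
  16: ids {15, 25, 27} → COUNT(m.id)=3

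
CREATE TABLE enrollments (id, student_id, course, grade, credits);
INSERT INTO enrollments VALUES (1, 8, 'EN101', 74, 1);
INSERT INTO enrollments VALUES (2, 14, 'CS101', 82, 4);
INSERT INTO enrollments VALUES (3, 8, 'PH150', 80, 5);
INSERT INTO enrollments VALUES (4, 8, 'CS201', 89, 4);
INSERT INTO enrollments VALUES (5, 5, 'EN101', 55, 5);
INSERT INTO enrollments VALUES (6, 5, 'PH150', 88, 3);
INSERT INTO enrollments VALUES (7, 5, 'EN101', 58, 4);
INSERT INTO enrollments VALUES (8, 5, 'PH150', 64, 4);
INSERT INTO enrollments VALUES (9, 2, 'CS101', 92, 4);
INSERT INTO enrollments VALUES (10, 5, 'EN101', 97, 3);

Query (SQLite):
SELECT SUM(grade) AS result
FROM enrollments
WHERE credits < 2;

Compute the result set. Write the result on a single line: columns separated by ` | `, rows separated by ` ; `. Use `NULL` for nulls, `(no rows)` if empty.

Rows where credits < 2 → grade values: [74].
SUM of non-NULL values = 74.

74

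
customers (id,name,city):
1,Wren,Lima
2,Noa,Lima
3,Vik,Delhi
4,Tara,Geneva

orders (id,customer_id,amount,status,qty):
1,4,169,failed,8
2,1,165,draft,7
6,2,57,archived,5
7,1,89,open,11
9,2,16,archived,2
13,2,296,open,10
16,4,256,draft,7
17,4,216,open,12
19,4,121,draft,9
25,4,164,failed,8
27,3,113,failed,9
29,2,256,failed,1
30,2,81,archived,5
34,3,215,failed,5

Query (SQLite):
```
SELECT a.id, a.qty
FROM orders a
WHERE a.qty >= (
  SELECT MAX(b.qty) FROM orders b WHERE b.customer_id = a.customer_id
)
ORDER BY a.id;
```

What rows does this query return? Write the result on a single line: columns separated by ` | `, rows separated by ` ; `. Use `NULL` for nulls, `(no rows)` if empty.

For each orders row a, compute MAX(qty) over rows sharing a.customer_id.
Keep row a if a.qty >= that per-group MAX.
  customer_id=1: MAX(qty) = 11
  customer_id=2: MAX(qty) = 10
  customer_id=3: MAX(qty) = 9
  customer_id=4: MAX(qty) = 12

7 | 11 ; 13 | 10 ; 17 | 12 ; 27 | 9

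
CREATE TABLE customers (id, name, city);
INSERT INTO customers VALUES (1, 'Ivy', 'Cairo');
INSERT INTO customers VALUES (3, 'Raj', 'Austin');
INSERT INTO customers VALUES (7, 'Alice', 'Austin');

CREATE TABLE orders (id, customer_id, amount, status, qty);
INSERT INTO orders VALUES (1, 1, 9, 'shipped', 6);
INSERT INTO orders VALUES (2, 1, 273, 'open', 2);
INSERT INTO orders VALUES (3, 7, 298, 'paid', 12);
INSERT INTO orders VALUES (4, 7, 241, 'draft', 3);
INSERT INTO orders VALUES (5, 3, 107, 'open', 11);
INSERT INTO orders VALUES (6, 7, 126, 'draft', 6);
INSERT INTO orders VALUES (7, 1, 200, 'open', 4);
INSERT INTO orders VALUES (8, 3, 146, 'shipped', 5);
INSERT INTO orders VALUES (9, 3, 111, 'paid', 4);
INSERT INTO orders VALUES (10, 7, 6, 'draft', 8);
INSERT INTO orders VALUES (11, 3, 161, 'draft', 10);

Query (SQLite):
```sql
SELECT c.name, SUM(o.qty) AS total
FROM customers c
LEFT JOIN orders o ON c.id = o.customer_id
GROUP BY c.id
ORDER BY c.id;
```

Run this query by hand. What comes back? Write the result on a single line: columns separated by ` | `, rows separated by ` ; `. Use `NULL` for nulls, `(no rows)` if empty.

Ivy | 12 ; Raj | 30 ; Alice | 29

LEFT JOIN keeps every customers row; unmatched ones get NULL for orders columns.
Group by customers.id and compute SUM(o.qty). SUM over an all-NULL group is NULL.
  1: ids {1, 2, 7} → SUM(o.qty)=12
  3: ids {5, 8, 9, 11} → SUM(o.qty)=30
  7: ids {3, 4, 6, 10} → SUM(o.qty)=29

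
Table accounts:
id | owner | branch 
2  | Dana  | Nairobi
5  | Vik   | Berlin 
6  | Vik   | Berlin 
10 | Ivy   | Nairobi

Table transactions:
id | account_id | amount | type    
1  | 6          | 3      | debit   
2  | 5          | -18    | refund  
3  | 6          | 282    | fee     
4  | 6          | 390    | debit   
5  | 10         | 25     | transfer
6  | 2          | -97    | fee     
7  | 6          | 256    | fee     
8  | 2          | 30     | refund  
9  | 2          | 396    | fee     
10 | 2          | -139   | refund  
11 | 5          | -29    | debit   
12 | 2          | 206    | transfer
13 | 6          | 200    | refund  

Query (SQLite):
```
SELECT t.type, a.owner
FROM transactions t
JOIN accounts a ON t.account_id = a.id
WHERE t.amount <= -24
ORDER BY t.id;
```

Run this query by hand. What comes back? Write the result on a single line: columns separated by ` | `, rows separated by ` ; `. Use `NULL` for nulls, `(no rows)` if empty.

Each transactions row matches the accounts row where account_id = accounts.id.
Then keep rows with t.amount <= -24.

fee | Dana ; refund | Dana ; debit | Vik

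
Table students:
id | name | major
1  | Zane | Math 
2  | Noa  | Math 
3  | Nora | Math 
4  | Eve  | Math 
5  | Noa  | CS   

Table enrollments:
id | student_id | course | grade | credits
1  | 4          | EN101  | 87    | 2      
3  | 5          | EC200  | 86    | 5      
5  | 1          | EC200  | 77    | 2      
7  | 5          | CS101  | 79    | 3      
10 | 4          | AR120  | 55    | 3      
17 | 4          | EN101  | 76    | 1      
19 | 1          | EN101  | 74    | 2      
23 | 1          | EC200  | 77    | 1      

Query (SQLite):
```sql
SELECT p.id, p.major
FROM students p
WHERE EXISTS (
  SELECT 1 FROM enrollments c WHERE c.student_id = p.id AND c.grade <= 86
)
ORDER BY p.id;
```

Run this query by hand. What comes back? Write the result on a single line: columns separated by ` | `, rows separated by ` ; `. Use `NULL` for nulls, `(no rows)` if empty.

For each students row, check whether any enrollments with matching student_id has grade <= 86.
Keep rows where that is true.

1 | Math ; 4 | Math ; 5 | CS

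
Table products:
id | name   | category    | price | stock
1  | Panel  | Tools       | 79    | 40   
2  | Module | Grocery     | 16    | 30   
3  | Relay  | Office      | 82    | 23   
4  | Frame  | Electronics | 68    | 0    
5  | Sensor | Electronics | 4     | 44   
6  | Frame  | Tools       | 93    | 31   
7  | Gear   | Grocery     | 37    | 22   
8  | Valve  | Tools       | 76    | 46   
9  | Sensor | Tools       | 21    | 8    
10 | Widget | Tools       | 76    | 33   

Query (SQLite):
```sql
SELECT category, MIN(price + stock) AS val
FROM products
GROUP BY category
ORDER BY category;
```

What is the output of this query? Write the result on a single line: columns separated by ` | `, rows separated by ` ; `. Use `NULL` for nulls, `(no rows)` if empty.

Electronics | 48 ; Grocery | 46 ; Office | 105 ; Tools | 29

For each row compute price + stock.
Group by category; take MIN of the expression per group.
  Electronics: ids {4, 5} → MIN(price + stock)=48
  Grocery: ids {2, 7} → MIN(price + stock)=46
  Office: ids {3} → MIN(price + stock)=105
  Tools: ids {1, 6, 8, 9, 10} → MIN(price + stock)=29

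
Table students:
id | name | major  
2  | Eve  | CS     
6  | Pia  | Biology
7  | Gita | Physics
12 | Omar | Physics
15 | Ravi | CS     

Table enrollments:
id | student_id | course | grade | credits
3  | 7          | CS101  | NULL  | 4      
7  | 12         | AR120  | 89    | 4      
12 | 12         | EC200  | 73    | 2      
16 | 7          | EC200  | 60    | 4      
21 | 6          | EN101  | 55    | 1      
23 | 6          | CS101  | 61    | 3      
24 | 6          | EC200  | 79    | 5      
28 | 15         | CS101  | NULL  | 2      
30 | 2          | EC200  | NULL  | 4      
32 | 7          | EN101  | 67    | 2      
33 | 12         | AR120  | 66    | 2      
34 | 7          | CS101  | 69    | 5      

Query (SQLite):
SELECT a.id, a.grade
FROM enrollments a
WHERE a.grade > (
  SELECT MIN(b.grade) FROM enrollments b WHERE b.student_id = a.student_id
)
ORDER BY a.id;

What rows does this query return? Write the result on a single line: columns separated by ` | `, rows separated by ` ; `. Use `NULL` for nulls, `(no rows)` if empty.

7 | 89 ; 12 | 73 ; 23 | 61 ; 24 | 79 ; 32 | 67 ; 34 | 69

For each enrollments row a, compute MIN(grade) over rows sharing a.student_id.
Keep row a if a.grade > that per-group MIN.
  student_id=2: MIN(grade) = NULL
  student_id=6: MIN(grade) = 55
  student_id=7: MIN(grade) = 60
  student_id=12: MIN(grade) = 66
  student_id=15: MIN(grade) = NULL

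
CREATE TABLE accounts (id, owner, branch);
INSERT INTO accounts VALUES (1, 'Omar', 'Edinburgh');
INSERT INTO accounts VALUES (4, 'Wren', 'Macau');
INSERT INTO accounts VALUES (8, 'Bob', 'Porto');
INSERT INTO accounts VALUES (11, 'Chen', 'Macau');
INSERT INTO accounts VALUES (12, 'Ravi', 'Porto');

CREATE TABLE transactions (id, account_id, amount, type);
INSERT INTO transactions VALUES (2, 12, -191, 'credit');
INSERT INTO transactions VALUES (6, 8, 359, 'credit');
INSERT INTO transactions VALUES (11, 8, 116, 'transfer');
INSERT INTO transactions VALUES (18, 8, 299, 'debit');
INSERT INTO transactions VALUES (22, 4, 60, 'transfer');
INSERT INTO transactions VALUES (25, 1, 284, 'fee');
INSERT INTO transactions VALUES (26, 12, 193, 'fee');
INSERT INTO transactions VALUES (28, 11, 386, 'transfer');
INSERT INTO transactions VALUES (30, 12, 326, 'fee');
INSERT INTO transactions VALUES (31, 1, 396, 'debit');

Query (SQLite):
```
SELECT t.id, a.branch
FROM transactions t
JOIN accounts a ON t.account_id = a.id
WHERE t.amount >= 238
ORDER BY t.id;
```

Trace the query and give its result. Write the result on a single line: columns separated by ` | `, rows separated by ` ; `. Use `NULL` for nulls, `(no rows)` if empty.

6 | Porto ; 18 | Porto ; 25 | Edinburgh ; 28 | Macau ; 30 | Porto ; 31 | Edinburgh

Each transactions row matches the accounts row where account_id = accounts.id.
Then keep rows with t.amount >= 238.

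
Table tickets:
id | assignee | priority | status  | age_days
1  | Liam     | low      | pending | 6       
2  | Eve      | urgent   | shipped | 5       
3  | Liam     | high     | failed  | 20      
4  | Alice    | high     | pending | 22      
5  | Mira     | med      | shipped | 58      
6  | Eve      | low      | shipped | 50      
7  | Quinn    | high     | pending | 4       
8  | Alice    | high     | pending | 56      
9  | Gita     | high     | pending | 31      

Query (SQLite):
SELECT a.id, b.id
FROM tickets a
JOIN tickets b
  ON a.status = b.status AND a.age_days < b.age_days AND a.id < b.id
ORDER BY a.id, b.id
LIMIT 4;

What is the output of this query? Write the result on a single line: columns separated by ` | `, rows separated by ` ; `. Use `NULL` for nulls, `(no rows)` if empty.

Pairs (a,b) with same status, a.age_days < b.age_days, a.id < b.id.
status groups: failed:{3} pending:{1,4,7,8,9} shipped:{2,5,6}
Ordered by (a.id, b.id); first 4.

1 | 4 ; 1 | 8 ; 1 | 9 ; 2 | 5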